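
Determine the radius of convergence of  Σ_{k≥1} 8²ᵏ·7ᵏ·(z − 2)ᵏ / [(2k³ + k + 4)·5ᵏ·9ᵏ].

By the ratio test, |a_{k+1}/a_k| = [(2k³ + k + 4)/(2(k+1)³ + (k+1) + 4)] · 64·7/(5·9) → 448/45.
The series converges when 448/45 · |z − 2| < 1, giving R = 45/448.

R = 45/448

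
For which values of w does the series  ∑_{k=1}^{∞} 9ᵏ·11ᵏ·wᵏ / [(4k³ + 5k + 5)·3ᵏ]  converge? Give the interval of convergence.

[-1/33, 1/33]

Apply the ratio test: |a_{k+1}| / |a_k| = [(4k³ + 5k + 5)/(4(k+1)³ + 5(k+1) + 5)] · 9·11/3, which tends to 33 as k → ∞.
Hence the series converges for |w| < 1/(33) = 1/33, so the radius of convergence is 1/33.
When w = 1/33, absolute convergence follows by limit comparison with Σ 1/k³.
When w = -1/33, the terms are on the order of 1/k³, so the series converges absolutely by comparison with the p-series (p = 3 > 1).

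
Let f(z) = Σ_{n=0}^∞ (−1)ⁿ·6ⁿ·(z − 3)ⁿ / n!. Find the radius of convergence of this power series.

By the ratio test, |a_{n+1}/a_n| = 6 · 1/(n+1) → 0.
The ratio tends to 0 regardless of z, hence R = ∞.

R = ∞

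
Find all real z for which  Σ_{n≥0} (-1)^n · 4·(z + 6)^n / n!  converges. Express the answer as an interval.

Ratio test: |a_{n+1}/a_n| = 4/4 · 1/(n+1) → 0 as n → ∞.
The ratio tends to 0 regardless of z, hence R = ∞.

(−∞, ∞)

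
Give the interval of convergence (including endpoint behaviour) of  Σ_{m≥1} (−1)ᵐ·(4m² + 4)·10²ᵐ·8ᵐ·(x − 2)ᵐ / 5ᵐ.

The ratio of consecutive coefficients is [(4(m+1)² + 4)/(4m² + 4)] · 100·8/5 → 160.
Convergence for |x − 2| · 160 < 1, i.e. |x − 2| < 1/160. So R = 1/160.
When x = 321/160, the terms have absolute value of order m², which does not tend to 0, so the series diverges by the divergence test.
Check x = 319/160: the m-th term does not approach 0; divergence by the term test.

(319/160, 321/160)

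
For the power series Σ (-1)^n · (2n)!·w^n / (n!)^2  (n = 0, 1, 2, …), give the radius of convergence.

Apply the ratio test: |a_{n+1}| / |a_n| = (2n+1)·(2n+2)/(n+1)², which tends to 4 as n → ∞.
The series converges when 4 · |w| < 1, giving R = 1/4.

R = 1/4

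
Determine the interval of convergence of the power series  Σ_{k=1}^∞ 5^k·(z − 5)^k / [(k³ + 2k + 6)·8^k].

[17/5, 33/5]

Apply the ratio test: |a_{k+1}| / |a_k| = [(k³ + 2k + 6)/((k+1)³ + 2(k+1) + 6)] · 5/8, which tends to 5/8 as k → ∞.
Hence the series converges for |z − 5| < 1/(5/8) = 8/5, so the radius of convergence is 8/5.
Endpoint z = 33/5: the series is dominated by a constant times Σ 1/k³, which converges (p = 3 > 1).
When z = 17/5, absolute convergence follows by limit comparison with Σ 1/k³.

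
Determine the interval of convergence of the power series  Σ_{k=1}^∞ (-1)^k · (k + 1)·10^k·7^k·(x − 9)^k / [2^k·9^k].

The ratio of consecutive coefficients is [((k+1) + 1)/(k + 1)] · 10·7/(2·9) → 35/9.
The series converges when 35/9 · |x − 9| < 1, giving R = 9/35.
When x = 324/35, the terms have absolute value of order k, which does not tend to 0, so the series diverges by the divergence test.
At x = 306/35: the terms do not tend to 0, so the series diverges.

(306/35, 324/35)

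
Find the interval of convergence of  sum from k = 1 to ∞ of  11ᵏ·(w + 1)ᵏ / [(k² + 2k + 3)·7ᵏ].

Apply the ratio test: |a_{k+1}| / |a_k| = [(k² + 2k + 3)/((k+1)² + 2(k+1) + 3)] · 11/7, which tends to 11/7 as k → ∞.
Convergence for |w + 1| · 11/7 < 1, i.e. |w + 1| < 7/11. So R = 7/11.
Check w = -4/11: absolute convergence follows by limit comparison with Σ 1/k².
Check w = -18/11: the terms are on the order of 1/k², so the series converges absolutely by comparison with the p-series (p = 2 > 1).

[-18/11, -4/11]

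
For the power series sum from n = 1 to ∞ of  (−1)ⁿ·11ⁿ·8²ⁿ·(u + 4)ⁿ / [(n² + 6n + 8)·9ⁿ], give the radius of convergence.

By the ratio test, |a_{n+1}/a_n| = [(n² + 6n + 8)/((n+1)² + 6(n+1) + 8)] · 11·64/9 → 704/9.
Hence the series converges for |u + 4| < 1/(704/9) = 9/704, so the radius of convergence is 9/704.

R = 9/704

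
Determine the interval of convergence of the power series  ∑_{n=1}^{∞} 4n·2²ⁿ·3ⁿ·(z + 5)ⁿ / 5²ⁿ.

The ratio of consecutive coefficients is [4(n+1)/4n] · 4·3/25 → 12/25.
Thus R = 1/(12/25) = 25/12.
Endpoint z = -35/12: the terms have absolute value of order n, which does not tend to 0, so the series diverges by the divergence test.
Check z = -85/12: the terms have absolute value of order n, which does not tend to 0, so the series diverges by the divergence test.

(-85/12, -35/12)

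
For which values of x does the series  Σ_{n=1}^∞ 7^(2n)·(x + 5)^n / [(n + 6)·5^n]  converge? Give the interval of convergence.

[-250/49, -240/49)

Apply the ratio test: |a_{n+1}| / |a_n| = [(n + 6)/((n+1) + 6)] · 49/5, which tends to 49/5 as n → ∞.
Thus R = 1/(49/5) = 5/49.
At x = -240/49: the terms behave like c/n; limit comparison with the harmonic series gives divergence.
Endpoint x = -250/49: the terms alternate in sign and decrease monotonically to 0 in absolute value (size ~ c/n), so the alternating series test gives convergence.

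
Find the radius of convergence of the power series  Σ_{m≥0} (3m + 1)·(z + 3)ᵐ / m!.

R = ∞

The ratio of consecutive coefficients is (3(m+1) + 1)/(3m + 1) · 1/(m+1) → 0.
The ratio tends to 0 regardless of z, hence R = ∞.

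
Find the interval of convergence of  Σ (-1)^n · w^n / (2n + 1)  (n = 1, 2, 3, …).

(-1, 1]

Apply the ratio test: |a_{n+1}| / |a_n| = (2n + 1)/(2(n+1) + 1), which tends to 1 as n → ∞.
Hence R = 1.
At w = 1: an alternating series whose terms decrease to 0 in absolute value, so it converges by the Leibniz criterion.
Endpoint w = -1: comparison with the harmonic series Σ 1/n shows the series diverges.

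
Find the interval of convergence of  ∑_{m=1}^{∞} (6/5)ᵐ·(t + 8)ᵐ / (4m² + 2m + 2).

[-53/6, -43/6]

Ratio test: |a_{m+1}/a_m| = [(4m² + 2m + 2)/(4(m+1)² + 2(m+1) + 2)] · 6/5 → 6/5 as m → ∞.
Hence the series converges for |t + 8| < 1/(6/5) = 5/6, so the radius of convergence is 5/6.
At t = -43/6: the terms are on the order of 1/m², so the series converges absolutely by comparison with the p-series (p = 2 > 1).
Endpoint t = -53/6: the series is dominated by a constant times Σ 1/m², which converges (p = 2 > 1).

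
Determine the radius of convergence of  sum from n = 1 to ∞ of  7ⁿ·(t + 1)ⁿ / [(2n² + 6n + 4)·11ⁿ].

R = 11/7

By the ratio test, |a_{n+1}/a_n| = [(2n² + 6n + 4)/(2(n+1)² + 6(n+1) + 4)] · 7/11 → 7/11.
The series converges when 7/11 · |t + 1| < 1, giving R = 11/7.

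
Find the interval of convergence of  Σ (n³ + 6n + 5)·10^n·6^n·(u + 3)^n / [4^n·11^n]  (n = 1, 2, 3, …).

The ratio of consecutive coefficients is [((n+1)³ + 6(n+1) + 5)/(n³ + 6n + 5)] · 10·6/(4·11) → 15/11.
Convergence for |u + 3| · 15/11 < 1, i.e. |u + 3| < 11/15. So R = 11/15.
At u = -34/15: the terms have absolute value of order n³, which does not tend to 0, so the series diverges by the divergence test.
When u = -56/15, the terms do not tend to 0, so the series diverges.

(-56/15, -34/15)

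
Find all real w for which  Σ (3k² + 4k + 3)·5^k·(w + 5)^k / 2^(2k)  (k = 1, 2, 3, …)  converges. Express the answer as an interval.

(-29/5, -21/5)

The ratio of consecutive coefficients is [(3(k+1)² + 4(k+1) + 3)/(3k² + 4k + 3)] · 5/4 → 5/4.
Hence the series converges for |w + 5| < 1/(5/4) = 4/5, so the radius of convergence is 4/5.
Endpoint w = -21/5: the k-th term does not approach 0; divergence by the term test.
At w = -29/5: the terms have absolute value of order k², which does not tend to 0, so the series diverges by the divergence test.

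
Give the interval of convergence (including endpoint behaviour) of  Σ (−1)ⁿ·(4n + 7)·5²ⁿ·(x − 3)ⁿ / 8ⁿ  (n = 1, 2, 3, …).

By the ratio test, |a_{n+1}/a_n| = [(4(n+1) + 7)/(4n + 7)] · 25/8 → 25/8.
The series converges when 25/8 · |x − 3| < 1, giving R = 8/25.
When x = 83/25, the terms do not tend to 0, so the series diverges.
At x = 67/25: the terms do not tend to 0, so the series diverges.

(67/25, 83/25)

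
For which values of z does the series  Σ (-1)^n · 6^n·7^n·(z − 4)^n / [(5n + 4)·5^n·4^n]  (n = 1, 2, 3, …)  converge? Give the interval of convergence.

(74/21, 94/21]

The ratio of consecutive coefficients is [(5n + 4)/(5(n+1) + 4)] · 6·7/(5·4) → 21/10.
Thus R = 1/(21/10) = 10/21.
Endpoint z = 94/21: an alternating series whose terms decrease to 0 in absolute value, so it converges by the Leibniz criterion.
Endpoint z = 74/21: comparison with the harmonic series Σ 1/n shows the series diverges.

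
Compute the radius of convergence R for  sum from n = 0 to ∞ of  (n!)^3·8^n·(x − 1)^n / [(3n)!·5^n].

R = 135/8

Apply the ratio test: |a_{n+1}| / |a_n| = (n+1)³/[(3n+1)·(3n+2)·(3n+3)] · 8/5, which tends to 8/135 as n → ∞.
Hence the series converges for |x − 1| < 1/(8/135) = 135/8, so the radius of convergence is 135/8.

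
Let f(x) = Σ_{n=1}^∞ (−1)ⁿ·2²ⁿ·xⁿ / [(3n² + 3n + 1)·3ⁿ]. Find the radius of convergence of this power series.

The ratio of consecutive coefficients is [(3n² + 3n + 1)/(3(n+1)² + 3(n+1) + 1)] · 4/3 → 4/3.
Convergence for |x| · 4/3 < 1, i.e. |x| < 3/4. So R = 3/4.

R = 3/4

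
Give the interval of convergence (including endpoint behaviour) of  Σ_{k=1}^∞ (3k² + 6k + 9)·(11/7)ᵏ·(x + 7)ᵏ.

Apply the ratio test: |a_{k+1}| / |a_k| = [(3(k+1)² + 6(k+1) + 9)/(3k² + 6k + 9)] · 11/7, which tends to 11/7 as k → ∞.
Hence the series converges for |x + 7| < 1/(11/7) = 7/11, so the radius of convergence is 7/11.
Check x = -70/11: the terms have absolute value of order k², which does not tend to 0, so the series diverges by the divergence test.
At x = -84/11: the k-th term does not approach 0; divergence by the term test.

(-84/11, -70/11)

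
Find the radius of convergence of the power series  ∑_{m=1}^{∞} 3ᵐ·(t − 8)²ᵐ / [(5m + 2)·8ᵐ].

The ratio of consecutive coefficients is [(5m + 2)/(5(m+1) + 2)] · 3/8 → 3/8.
Since the exponent of (t − 8) increases by 2 each term, convergence requires |t − 8|² < 8/3, hence R = 2√6/3.

R = 2√6/3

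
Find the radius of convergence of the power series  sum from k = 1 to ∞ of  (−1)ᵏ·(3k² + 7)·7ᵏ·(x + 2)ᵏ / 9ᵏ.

Ratio test: |a_{k+1}/a_k| = [(3(k+1)² + 7)/(3k² + 7)] · 7/9 → 7/9 as k → ∞.
Thus R = 1/(7/9) = 9/7.

R = 9/7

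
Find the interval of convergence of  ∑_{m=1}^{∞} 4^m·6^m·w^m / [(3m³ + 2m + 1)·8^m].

[-1/3, 1/3]

Ratio test: |a_{m+1}/a_m| = [(3m³ + 2m + 1)/(3(m+1)³ + 2(m+1) + 1)] · 4·6/8 → 3 as m → ∞.
Hence the series converges for |w| < 1/(3) = 1/3, so the radius of convergence is 1/3.
When w = 1/3, absolute convergence follows by limit comparison with Σ 1/m³.
Check w = -1/3: the terms are on the order of 1/m³, so the series converges absolutely by comparison with the p-series (p = 3 > 1).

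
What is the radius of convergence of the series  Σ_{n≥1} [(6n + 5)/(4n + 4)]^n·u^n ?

Applying the root test, |a_n|^(1/n) = (6n + 5)/(4n + 4) → 3/2.
Convergence for |u| · 3/2 < 1, i.e. |u| < 2/3. So R = 2/3.

R = 2/3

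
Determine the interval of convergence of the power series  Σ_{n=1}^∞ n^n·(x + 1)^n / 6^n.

By the Cauchy root test, |a_n|^(1/n) = n/6 → ∞.
Since the n-th root of |a_n| is unbounded, the series converges only at x = -1; R = 0.

{-1}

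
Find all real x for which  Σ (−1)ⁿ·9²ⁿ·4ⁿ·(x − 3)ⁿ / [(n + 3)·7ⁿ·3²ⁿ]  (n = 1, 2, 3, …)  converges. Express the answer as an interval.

(101/36, 115/36]

By the ratio test, |a_{n+1}/a_n| = [(n + 3)/((n+1) + 3)] · 81·4/(7·9) → 36/7.
The series converges when 36/7 · |x − 3| < 1, giving R = 7/36.
Endpoint x = 115/36: the terms alternate in sign and decrease monotonically to 0 in absolute value (size ~ c/n), so the alternating series test gives convergence.
When x = 101/36, the terms are asymptotic to a nonzero constant times 1/n, so the series diverges by limit comparison with Σ 1/n.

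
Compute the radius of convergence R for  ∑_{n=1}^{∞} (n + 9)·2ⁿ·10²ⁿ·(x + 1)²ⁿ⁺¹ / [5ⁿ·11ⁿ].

Ratio test: |a_{n+1}/a_n| = [((n+1) + 9)/(n + 9)] · 2·100/(5·11) → 40/11 as n → ∞.
Since the exponent of (x + 1) increases by 2 each term, convergence requires |x + 1|² < 11/40, hence R = √110/20.

R = √110/20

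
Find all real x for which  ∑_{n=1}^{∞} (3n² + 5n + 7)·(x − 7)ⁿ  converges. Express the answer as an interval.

(6, 8)

By the ratio test, |a_{n+1}/a_n| = (3(n+1)² + 5(n+1) + 7)/(3n² + 5n + 7) → 1.
Convergence for |x − 7| < 1, so R = 1.
Endpoint x = 8: the n-th term does not approach 0; divergence by the term test.
Endpoint x = 6: the terms do not tend to 0, so the series diverges.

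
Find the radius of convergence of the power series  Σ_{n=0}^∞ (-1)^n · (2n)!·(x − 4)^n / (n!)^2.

R = 1/4

Ratio test: |a_{n+1}/a_n| = (2n+1)·(2n+2)/(n+1)² → 4 as n → ∞.
Convergence for |x − 4| · 4 < 1, i.e. |x − 4| < 1/4. So R = 1/4.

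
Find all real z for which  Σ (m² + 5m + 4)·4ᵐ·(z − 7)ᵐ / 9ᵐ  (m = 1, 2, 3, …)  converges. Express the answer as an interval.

Apply the ratio test: |a_{m+1}| / |a_m| = [((m+1)² + 5(m+1) + 4)/(m² + 5m + 4)] · 4/9, which tends to 4/9 as m → ∞.
Thus R = 1/(4/9) = 9/4.
Check z = 37/4: the m-th term does not approach 0; divergence by the term test.
Endpoint z = 19/4: the terms do not tend to 0, so the series diverges.

(19/4, 37/4)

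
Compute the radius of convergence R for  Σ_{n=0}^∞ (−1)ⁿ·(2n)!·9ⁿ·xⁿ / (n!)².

R = 1/36

By the ratio test, |a_{n+1}/a_n| = (2n+1)·(2n+2)/(n+1)² · 9 → 36.
Convergence for |x| · 36 < 1, i.e. |x| < 1/36. So R = 1/36.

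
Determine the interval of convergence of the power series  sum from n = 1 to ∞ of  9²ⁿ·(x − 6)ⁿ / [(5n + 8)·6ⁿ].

[160/27, 164/27)

Apply the ratio test: |a_{n+1}| / |a_n| = [(5n + 8)/(5(n+1) + 8)] · 81/6, which tends to 27/2 as n → ∞.
Thus R = 1/(27/2) = 2/27.
At x = 164/27: comparison with the harmonic series Σ 1/n shows the series diverges.
When x = 160/27, convergence follows from the alternating series test (terms decrease monotonically to 0).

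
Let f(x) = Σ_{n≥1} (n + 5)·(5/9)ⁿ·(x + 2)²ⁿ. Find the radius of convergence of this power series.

By the ratio test, |a_{n+1}/a_n| = [((n+1) + 5)/(n + 5)] · 5/9 → 5/9.
Writing y = (x + 2)², the series in y has radius 9/5, so |x + 2| < √(9/5) and R = 3√5/5.

R = 3√5/5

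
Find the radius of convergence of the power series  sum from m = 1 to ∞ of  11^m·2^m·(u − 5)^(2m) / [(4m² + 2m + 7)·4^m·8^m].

R = 4√11/11

By the ratio test, |a_{m+1}/a_m| = [(4m² + 2m + 7)/(4(m+1)² + 2(m+1) + 7)] · 11·2/(4·8) → 11/16.
Since the exponent of (u − 5) increases by 2 each term, convergence requires |u − 5|² < 16/11, hence R = 4√11/11.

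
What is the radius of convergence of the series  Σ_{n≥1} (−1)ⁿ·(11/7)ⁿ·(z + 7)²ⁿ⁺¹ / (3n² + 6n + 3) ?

Ratio test: |a_{n+1}/a_n| = [(3n² + 6n + 3)/(3(n+1)² + 6(n+1) + 3)] · 11/7 → 11/7 as n → ∞.
Successive powers of (z + 7) differ by 2, so the series converges when |z + 7|² · 11/7 < 1, i.e. |z + 7| < √(7/11). So R = √77/11.

R = √77/11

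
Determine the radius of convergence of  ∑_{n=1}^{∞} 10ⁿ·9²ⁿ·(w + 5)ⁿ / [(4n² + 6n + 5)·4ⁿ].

R = 2/405

By the ratio test, |a_{n+1}/a_n| = [(4n² + 6n + 5)/(4(n+1)² + 6(n+1) + 5)] · 10·81/4 → 405/2.
Hence the series converges for |w + 5| < 1/(405/2) = 2/405, so the radius of convergence is 2/405.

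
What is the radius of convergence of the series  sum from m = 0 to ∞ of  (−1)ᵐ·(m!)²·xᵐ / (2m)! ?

R = 4

The ratio of consecutive coefficients is (m+1)²/[(2m+1)·(2m+2)] → 1/4.
Hence the series converges for |x| < 1/(1/4) = 4, so the radius of convergence is 4.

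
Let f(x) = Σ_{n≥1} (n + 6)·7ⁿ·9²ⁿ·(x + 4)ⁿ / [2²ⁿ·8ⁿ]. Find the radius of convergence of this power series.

R = 32/567

Apply the ratio test: |a_{n+1}| / |a_n| = [((n+1) + 6)/(n + 6)] · 7·81/(4·8), which tends to 567/32 as n → ∞.
Hence the series converges for |x + 4| < 1/(567/32) = 32/567, so the radius of convergence is 32/567.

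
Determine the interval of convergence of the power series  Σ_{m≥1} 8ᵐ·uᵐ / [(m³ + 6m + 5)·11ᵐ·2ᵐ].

The ratio of consecutive coefficients is [(m³ + 6m + 5)/((m+1)³ + 6(m+1) + 5)] · 8/(11·2) → 4/11.
Convergence for |u| · 4/11 < 1, i.e. |u| < 11/4. So R = 11/4.
Endpoint u = 11/4: absolute convergence follows by limit comparison with Σ 1/m³.
Check u = -11/4: the series is dominated by a constant times Σ 1/m³, which converges (p = 3 > 1).

[-11/4, 11/4]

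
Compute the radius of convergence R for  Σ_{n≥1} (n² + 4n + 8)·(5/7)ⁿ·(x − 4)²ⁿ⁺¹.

By the ratio test, |a_{n+1}/a_n| = [((n+1)² + 4(n+1) + 8)/(n² + 4n + 8)] · 5/7 → 5/7.
Writing y = (x − 4)², the series in y has radius 7/5, so |x − 4| < √(7/5) and R = √35/5.

R = √35/5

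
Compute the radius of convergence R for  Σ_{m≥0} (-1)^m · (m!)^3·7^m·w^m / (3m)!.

Apply the ratio test: |a_{m+1}| / |a_m| = (m+1)³/[(3m+1)·(3m+2)·(3m+3)] · 7, which tends to 7/27 as m → ∞.
The series converges when 7/27 · |w| < 1, giving R = 27/7.

R = 27/7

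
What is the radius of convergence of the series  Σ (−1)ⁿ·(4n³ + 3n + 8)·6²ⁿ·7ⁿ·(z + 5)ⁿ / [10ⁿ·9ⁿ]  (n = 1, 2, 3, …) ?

R = 5/14

The ratio of consecutive coefficients is [(4(n+1)³ + 3(n+1) + 8)/(4n³ + 3n + 8)] · 36·7/(10·9) → 14/5.
Hence the series converges for |z + 5| < 1/(14/5) = 5/14, so the radius of convergence is 5/14.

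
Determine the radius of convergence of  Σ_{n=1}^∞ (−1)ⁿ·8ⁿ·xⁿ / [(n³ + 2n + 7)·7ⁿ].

R = 7/8

The ratio of consecutive coefficients is [(n³ + 2n + 7)/((n+1)³ + 2(n+1) + 7)] · 8/7 → 8/7.
The series converges when 8/7 · |x| < 1, giving R = 7/8.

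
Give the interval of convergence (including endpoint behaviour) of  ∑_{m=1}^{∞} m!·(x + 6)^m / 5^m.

{-6}

By the ratio test, |a_{m+1}/a_m| = (m+1) · 1/5 → ∞.
Since the ratio → ∞, the series diverges for every x ≠ -6, and R = 0.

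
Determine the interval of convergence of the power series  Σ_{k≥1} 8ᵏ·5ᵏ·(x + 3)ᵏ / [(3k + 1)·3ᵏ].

[-123/40, -117/40)

Ratio test: |a_{k+1}/a_k| = [(3k + 1)/(3(k+1) + 1)] · 8·5/3 → 40/3 as k → ∞.
Hence the series converges for |x + 3| < 1/(40/3) = 3/40, so the radius of convergence is 3/40.
When x = -117/40, the terms are asymptotic to a nonzero constant times 1/k, so the series diverges by limit comparison with Σ 1/k.
Endpoint x = -123/40: the terms alternate in sign and decrease monotonically to 0 in absolute value (size ~ c/k), so the alternating series test gives convergence.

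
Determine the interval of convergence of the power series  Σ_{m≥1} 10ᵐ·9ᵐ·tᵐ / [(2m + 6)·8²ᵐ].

[-32/45, 32/45)

By the ratio test, |a_{m+1}/a_m| = [(2m + 6)/(2(m+1) + 6)] · 10·9/64 → 45/32.
Convergence for |t| · 45/32 < 1, i.e. |t| < 32/45. So R = 32/45.
At t = 32/45: the terms are asymptotic to a nonzero constant times 1/m, so the series diverges by limit comparison with Σ 1/m.
When t = -32/45, the terms alternate in sign and decrease monotonically to 0 in absolute value (size ~ c/m), so the alternating series test gives convergence.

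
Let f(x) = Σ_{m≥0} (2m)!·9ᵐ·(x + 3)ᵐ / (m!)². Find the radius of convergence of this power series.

Apply the ratio test: |a_{m+1}| / |a_m| = (2m+1)·(2m+2)/(m+1)² · 9, which tends to 36 as m → ∞.
The series converges when 36 · |x + 3| < 1, giving R = 1/36.

R = 1/36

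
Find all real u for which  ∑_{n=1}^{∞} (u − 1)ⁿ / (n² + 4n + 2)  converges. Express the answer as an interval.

[0, 2]

Ratio test: |a_{n+1}/a_n| = (n² + 4n + 2)/((n+1)² + 4(n+1) + 2) → 1 as n → ∞.
Convergence for |u − 1| < 1, so R = 1.
Endpoint u = 2: the series is dominated by a constant times Σ 1/n², which converges (p = 2 > 1).
Endpoint u = 0: the series is dominated by a constant times Σ 1/n², which converges (p = 2 > 1).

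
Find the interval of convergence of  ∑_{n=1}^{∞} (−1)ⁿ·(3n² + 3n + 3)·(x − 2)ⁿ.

(1, 3)

Apply the ratio test: |a_{n+1}| / |a_n| = (3(n+1)² + 3(n+1) + 3)/(3n² + 3n + 3), which tends to 1 as n → ∞.
So the series converges when |x − 2| < 1 and diverges when |x − 2| > 1; R = 1.
Endpoint x = 3: the terms have absolute value of order n², which does not tend to 0, so the series diverges by the divergence test.
When x = 1, the terms do not tend to 0, so the series diverges.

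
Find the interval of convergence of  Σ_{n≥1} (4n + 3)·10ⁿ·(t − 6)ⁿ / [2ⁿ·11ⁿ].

(19/5, 41/5)

By the ratio test, |a_{n+1}/a_n| = [(4(n+1) + 3)/(4n + 3)] · 10/(2·11) → 5/11.
The series converges when 5/11 · |t − 6| < 1, giving R = 11/5.
Endpoint t = 41/5: the terms do not tend to 0, so the series diverges.
Check t = 19/5: the terms have absolute value of order n, which does not tend to 0, so the series diverges by the divergence test.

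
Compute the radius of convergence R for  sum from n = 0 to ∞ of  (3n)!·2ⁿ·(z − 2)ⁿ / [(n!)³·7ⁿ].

Ratio test: |a_{n+1}/a_n| = (3n+1)·(3n+2)·(3n+3)/(n+1)³ · 2/7 → 54/7 as n → ∞.
Thus R = 1/(54/7) = 7/54.

R = 7/54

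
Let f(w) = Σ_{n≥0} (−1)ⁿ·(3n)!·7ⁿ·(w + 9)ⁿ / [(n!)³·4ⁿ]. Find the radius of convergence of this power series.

Apply the ratio test: |a_{n+1}| / |a_n| = (3n+1)·(3n+2)·(3n+3)/(n+1)³ · 7/4, which tends to 189/4 as n → ∞.
Convergence for |w + 9| · 189/4 < 1, i.e. |w + 9| < 4/189. So R = 4/189.

R = 4/189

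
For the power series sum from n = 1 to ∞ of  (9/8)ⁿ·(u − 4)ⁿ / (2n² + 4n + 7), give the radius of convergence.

The ratio of consecutive coefficients is [(2n² + 4n + 7)/(2(n+1)² + 4(n+1) + 7)] · 9/8 → 9/8.
Thus R = 1/(9/8) = 8/9.

R = 8/9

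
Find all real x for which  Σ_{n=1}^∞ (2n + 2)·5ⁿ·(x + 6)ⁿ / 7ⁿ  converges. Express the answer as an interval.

The ratio of consecutive coefficients is [(2(n+1) + 2)/(2n + 2)] · 5/7 → 5/7.
Thus R = 1/(5/7) = 7/5.
When x = -23/5, the terms have absolute value of order n, which does not tend to 0, so the series diverges by the divergence test.
Check x = -37/5: the terms do not tend to 0, so the series diverges.

(-37/5, -23/5)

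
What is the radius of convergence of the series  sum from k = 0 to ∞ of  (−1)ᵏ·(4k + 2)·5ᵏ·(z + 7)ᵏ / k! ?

R = ∞

Apply the ratio test: |a_{k+1}| / |a_k| = (4(k+1) + 2)/(4k + 2) · 5 · 1/(k+1), which tends to 0 as k → ∞.
The limit is 0, so the series converges for all z; R = ∞.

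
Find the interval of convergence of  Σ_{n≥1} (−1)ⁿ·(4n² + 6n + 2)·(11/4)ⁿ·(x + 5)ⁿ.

(-59/11, -51/11)

The ratio of consecutive coefficients is [(4(n+1)² + 6(n+1) + 2)/(4n² + 6n + 2)] · 11/4 → 11/4.
Convergence for |x + 5| · 11/4 < 1, i.e. |x + 5| < 4/11. So R = 4/11.
Check x = -51/11: the terms do not tend to 0, so the series diverges.
Endpoint x = -59/11: the terms have absolute value of order n², which does not tend to 0, so the series diverges by the divergence test.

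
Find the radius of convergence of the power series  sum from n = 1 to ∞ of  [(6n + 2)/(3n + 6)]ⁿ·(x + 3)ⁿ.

R = 1/2

Applying the root test, |a_n|^(1/n) = (6n + 2)/(3n + 6) → 2.
Thus R = 1/(2) = 1/2.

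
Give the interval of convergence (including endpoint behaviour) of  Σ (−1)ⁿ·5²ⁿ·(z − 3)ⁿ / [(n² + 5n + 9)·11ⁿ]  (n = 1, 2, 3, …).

[64/25, 86/25]

By the ratio test, |a_{n+1}/a_n| = [(n² + 5n + 9)/((n+1)² + 5(n+1) + 9)] · 25/11 → 25/11.
Convergence for |z − 3| · 25/11 < 1, i.e. |z − 3| < 11/25. So R = 11/25.
At z = 86/25: the terms are on the order of 1/n², so the series converges absolutely by comparison with the p-series (p = 2 > 1).
Endpoint z = 64/25: the terms are on the order of 1/n², so the series converges absolutely by comparison with the p-series (p = 2 > 1).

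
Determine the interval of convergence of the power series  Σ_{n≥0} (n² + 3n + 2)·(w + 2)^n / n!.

(−∞, ∞)

Apply the ratio test: |a_{n+1}| / |a_n| = ((n+1)² + 3(n+1) + 2)/(n² + 3n + 2) · 1/(n+1), which tends to 0 as n → ∞.
The limit is 0, so the series converges for all w; R = ∞.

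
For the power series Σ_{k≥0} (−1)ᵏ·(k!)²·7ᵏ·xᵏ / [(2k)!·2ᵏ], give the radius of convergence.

R = 8/7

Ratio test: |a_{k+1}/a_k| = (k+1)²/[(2k+1)·(2k+2)] · 7/2 → 7/8 as k → ∞.
Convergence for |x| · 7/8 < 1, i.e. |x| < 8/7. So R = 8/7.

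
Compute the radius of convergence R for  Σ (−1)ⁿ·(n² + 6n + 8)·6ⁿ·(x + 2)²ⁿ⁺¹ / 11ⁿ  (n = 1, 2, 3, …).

Apply the ratio test: |a_{n+1}| / |a_n| = [((n+1)² + 6(n+1) + 8)/(n² + 6n + 8)] · 6/11, which tends to 6/11 as n → ∞.
Successive powers of (x + 2) differ by 2, so the series converges when |x + 2|² · 6/11 < 1, i.e. |x + 2| < √(11/6). So R = √66/6.

R = √66/6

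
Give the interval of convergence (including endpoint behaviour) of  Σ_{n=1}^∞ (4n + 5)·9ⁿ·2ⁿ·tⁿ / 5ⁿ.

(-5/18, 5/18)

By the ratio test, |a_{n+1}/a_n| = [(4(n+1) + 5)/(4n + 5)] · 9·2/5 → 18/5.
The series converges when 18/5 · |t| < 1, giving R = 5/18.
At t = 5/18: the terms have absolute value of order n, which does not tend to 0, so the series diverges by the divergence test.
Endpoint t = -5/18: the terms have absolute value of order n, which does not tend to 0, so the series diverges by the divergence test.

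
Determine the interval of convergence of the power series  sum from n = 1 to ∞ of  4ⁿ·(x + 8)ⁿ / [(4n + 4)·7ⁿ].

By the ratio test, |a_{n+1}/a_n| = [(4n + 4)/(4(n+1) + 4)] · 4/7 → 4/7.
Convergence for |x + 8| · 4/7 < 1, i.e. |x + 8| < 7/4. So R = 7/4.
When x = -25/4, comparison with the harmonic series Σ 1/n shows the series diverges.
At x = -39/4: convergence follows from the alternating series test (terms decrease monotonically to 0).

[-39/4, -25/4)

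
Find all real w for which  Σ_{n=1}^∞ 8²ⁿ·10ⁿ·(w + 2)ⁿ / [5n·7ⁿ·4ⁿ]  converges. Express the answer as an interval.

By the ratio test, |a_{n+1}/a_n| = [5n/5(n+1)] · 64·10/(7·4) → 160/7.
Convergence for |w + 2| · 160/7 < 1, i.e. |w + 2| < 7/160. So R = 7/160.
When w = -313/160, comparison with the harmonic series Σ 1/n shows the series diverges.
Endpoint w = -327/160: the terms alternate in sign and decrease monotonically to 0 in absolute value (size ~ c/n), so the alternating series test gives convergence.

[-327/160, -313/160)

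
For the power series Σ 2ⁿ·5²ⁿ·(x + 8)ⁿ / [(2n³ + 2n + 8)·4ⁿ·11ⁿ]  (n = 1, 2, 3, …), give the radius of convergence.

Ratio test: |a_{n+1}/a_n| = [(2n³ + 2n + 8)/(2(n+1)³ + 2(n+1) + 8)] · 2·25/(4·11) → 25/22 as n → ∞.
The series converges when 25/22 · |x + 8| < 1, giving R = 22/25.

R = 22/25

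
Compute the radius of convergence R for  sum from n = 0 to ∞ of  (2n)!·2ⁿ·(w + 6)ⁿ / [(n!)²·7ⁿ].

By the ratio test, |a_{n+1}/a_n| = (2n+1)·(2n+2)/(n+1)² · 2/7 → 8/7.
Hence the series converges for |w + 6| < 1/(8/7) = 7/8, so the radius of convergence is 7/8.

R = 7/8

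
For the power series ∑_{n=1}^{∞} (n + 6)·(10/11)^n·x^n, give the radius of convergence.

Ratio test: |a_{n+1}/a_n| = [((n+1) + 6)/(n + 6)] · 10/11 → 10/11 as n → ∞.
Thus R = 1/(10/11) = 11/10.

R = 11/10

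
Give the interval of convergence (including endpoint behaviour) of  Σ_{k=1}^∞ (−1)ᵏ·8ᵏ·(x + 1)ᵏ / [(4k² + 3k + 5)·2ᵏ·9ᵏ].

Ratio test: |a_{k+1}/a_k| = [(4k² + 3k + 5)/(4(k+1)² + 3(k+1) + 5)] · 8/(2·9) → 4/9 as k → ∞.
The series converges when 4/9 · |x + 1| < 1, giving R = 9/4.
Check x = 5/4: the series is dominated by a constant times Σ 1/k², which converges (p = 2 > 1).
Check x = -13/4: absolute convergence follows by limit comparison with Σ 1/k².

[-13/4, 5/4]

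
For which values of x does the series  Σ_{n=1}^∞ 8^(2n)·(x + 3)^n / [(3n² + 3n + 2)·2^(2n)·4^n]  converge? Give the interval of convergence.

Apply the ratio test: |a_{n+1}| / |a_n| = [(3n² + 3n + 2)/(3(n+1)² + 3(n+1) + 2)] · 64/(4·4), which tends to 4 as n → ∞.
Thus R = 1/(4) = 1/4.
Check x = -11/4: the series is dominated by a constant times Σ 1/n², which converges (p = 2 > 1).
When x = -13/4, absolute convergence follows by limit comparison with Σ 1/n².

[-13/4, -11/4]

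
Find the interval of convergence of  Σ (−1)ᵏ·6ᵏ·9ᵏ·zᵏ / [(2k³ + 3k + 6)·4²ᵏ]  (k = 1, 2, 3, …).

[-8/27, 8/27]

By the ratio test, |a_{k+1}/a_k| = [(2k³ + 3k + 6)/(2(k+1)³ + 3(k+1) + 6)] · 6·9/16 → 27/8.
Thus R = 1/(27/8) = 8/27.
At z = 8/27: the terms are on the order of 1/k³, so the series converges absolutely by comparison with the p-series (p = 3 > 1).
Endpoint z = -8/27: absolute convergence follows by limit comparison with Σ 1/k³.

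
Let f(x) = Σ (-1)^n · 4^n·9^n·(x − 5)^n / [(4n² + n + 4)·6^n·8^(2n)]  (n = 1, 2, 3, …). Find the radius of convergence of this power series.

R = 32/3

Apply the ratio test: |a_{n+1}| / |a_n| = [(4n² + n + 4)/(4(n+1)² + (n+1) + 4)] · 4·9/(6·64), which tends to 3/32 as n → ∞.
Thus R = 1/(3/32) = 32/3.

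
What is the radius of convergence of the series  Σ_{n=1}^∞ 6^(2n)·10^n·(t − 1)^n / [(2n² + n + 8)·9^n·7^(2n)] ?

R = 49/40

Ratio test: |a_{n+1}/a_n| = [(2n² + n + 8)/(2(n+1)² + (n+1) + 8)] · 36·10/(9·49) → 40/49 as n → ∞.
Thus R = 1/(40/49) = 49/40.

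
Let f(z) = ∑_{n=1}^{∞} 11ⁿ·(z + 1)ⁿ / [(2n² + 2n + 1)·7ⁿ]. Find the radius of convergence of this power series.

By the ratio test, |a_{n+1}/a_n| = [(2n² + 2n + 1)/(2(n+1)² + 2(n+1) + 1)] · 11/7 → 11/7.
The series converges when 11/7 · |z + 1| < 1, giving R = 7/11.

R = 7/11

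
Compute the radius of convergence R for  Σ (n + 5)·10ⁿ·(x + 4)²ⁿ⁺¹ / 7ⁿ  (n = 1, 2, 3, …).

R = √70/10

By the ratio test, |a_{n+1}/a_n| = [((n+1) + 5)/(n + 5)] · 10/7 → 10/7.
Since the exponent of (x + 4) increases by 2 each term, convergence requires |x + 4|² < 7/10, hence R = √70/10.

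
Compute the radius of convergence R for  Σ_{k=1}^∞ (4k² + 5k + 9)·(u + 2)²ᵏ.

R = 1

Apply the ratio test: |a_{k+1}| / |a_k| = (4(k+1)² + 5(k+1) + 9)/(4k² + 5k + 9), which tends to 1 as k → ∞.
Successive powers of (u + 2) differ by 2, so the series converges when |u + 2|² · 1 < 1, i.e. |u + 2| < √(1) = 1. So R = 1.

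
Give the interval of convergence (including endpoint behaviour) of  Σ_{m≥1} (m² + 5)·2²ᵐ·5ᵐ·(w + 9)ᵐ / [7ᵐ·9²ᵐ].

(-747/20, 387/20)

Ratio test: |a_{m+1}/a_m| = [((m+1)² + 5)/(m² + 5)] · 4·5/(7·81) → 20/567 as m → ∞.
The series converges when 20/567 · |w + 9| < 1, giving R = 567/20.
When w = 387/20, the terms do not tend to 0, so the series diverges.
Endpoint w = -747/20: the terms do not tend to 0, so the series diverges.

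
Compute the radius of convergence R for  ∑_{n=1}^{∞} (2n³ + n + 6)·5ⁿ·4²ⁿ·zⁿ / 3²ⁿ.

Ratio test: |a_{n+1}/a_n| = [(2(n+1)³ + (n+1) + 6)/(2n³ + n + 6)] · 5·16/9 → 80/9 as n → ∞.
Thus R = 1/(80/9) = 9/80.

R = 9/80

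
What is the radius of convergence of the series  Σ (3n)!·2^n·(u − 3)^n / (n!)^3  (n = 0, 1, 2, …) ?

By the ratio test, |a_{n+1}/a_n| = (3n+1)·(3n+2)·(3n+3)/(n+1)³ · 2 → 54.
Convergence for |u − 3| · 54 < 1, i.e. |u − 3| < 1/54. So R = 1/54.

R = 1/54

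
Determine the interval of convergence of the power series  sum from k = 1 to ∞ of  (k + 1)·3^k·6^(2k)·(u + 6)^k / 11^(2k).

By the ratio test, |a_{k+1}/a_k| = [((k+1) + 1)/(k + 1)] · 3·36/121 → 108/121.
Thus R = 1/(108/121) = 121/108.
At u = -527/108: the terms do not tend to 0, so the series diverges.
At u = -769/108: the terms do not tend to 0, so the series diverges.

(-769/108, -527/108)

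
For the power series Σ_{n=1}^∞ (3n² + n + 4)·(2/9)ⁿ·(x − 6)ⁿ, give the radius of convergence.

R = 9/2

Apply the ratio test: |a_{n+1}| / |a_n| = [(3(n+1)² + (n+1) + 4)/(3n² + n + 4)] · 2/9, which tends to 2/9 as n → ∞.
The series converges when 2/9 · |x − 6| < 1, giving R = 9/2.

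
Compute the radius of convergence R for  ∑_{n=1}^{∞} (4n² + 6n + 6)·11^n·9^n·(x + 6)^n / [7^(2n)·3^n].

The ratio of consecutive coefficients is [(4(n+1)² + 6(n+1) + 6)/(4n² + 6n + 6)] · 11·9/(49·3) → 33/49.
Convergence for |x + 6| · 33/49 < 1, i.e. |x + 6| < 49/33. So R = 49/33.

R = 49/33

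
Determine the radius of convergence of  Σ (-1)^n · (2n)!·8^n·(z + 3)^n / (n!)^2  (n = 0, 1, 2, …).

R = 1/32

Apply the ratio test: |a_{n+1}| / |a_n| = (2n+1)·(2n+2)/(n+1)² · 8, which tends to 32 as n → ∞.
Hence the series converges for |z + 3| < 1/(32) = 1/32, so the radius of convergence is 1/32.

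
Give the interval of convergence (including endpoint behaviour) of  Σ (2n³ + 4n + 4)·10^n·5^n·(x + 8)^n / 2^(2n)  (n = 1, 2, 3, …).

(-202/25, -198/25)

Apply the ratio test: |a_{n+1}| / |a_n| = [(2(n+1)³ + 4(n+1) + 4)/(2n³ + 4n + 4)] · 10·5/4, which tends to 25/2 as n → ∞.
Thus R = 1/(25/2) = 2/25.
When x = -198/25, the terms have absolute value of order n³, which does not tend to 0, so the series diverges by the divergence test.
When x = -202/25, the terms have absolute value of order n³, which does not tend to 0, so the series diverges by the divergence test.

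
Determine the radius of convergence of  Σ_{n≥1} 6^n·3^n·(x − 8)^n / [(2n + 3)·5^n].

R = 5/18

By the ratio test, |a_{n+1}/a_n| = [(2n + 3)/(2(n+1) + 3)] · 6·3/5 → 18/5.
The series converges when 18/5 · |x − 8| < 1, giving R = 5/18.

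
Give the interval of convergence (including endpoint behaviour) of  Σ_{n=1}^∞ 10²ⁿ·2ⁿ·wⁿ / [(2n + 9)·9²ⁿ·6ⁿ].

[-243/100, 243/100)

Apply the ratio test: |a_{n+1}| / |a_n| = [(2n + 9)/(2(n+1) + 9)] · 100·2/(81·6), which tends to 100/243 as n → ∞.
Thus R = 1/(100/243) = 243/100.
Endpoint w = 243/100: the terms behave like c/n; limit comparison with the harmonic series gives divergence.
Check w = -243/100: convergence follows from the alternating series test (terms decrease monotonically to 0).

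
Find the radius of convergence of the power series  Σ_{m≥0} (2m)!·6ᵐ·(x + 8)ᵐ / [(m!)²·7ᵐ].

Apply the ratio test: |a_{m+1}| / |a_m| = (2m+1)·(2m+2)/(m+1)² · 6/7, which tends to 24/7 as m → ∞.
Hence the series converges for |x + 8| < 1/(24/7) = 7/24, so the radius of convergence is 7/24.

R = 7/24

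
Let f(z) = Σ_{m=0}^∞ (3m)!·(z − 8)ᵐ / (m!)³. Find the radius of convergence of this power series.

Ratio test: |a_{m+1}/a_m| = (3m+1)·(3m+2)·(3m+3)/(m+1)³ → 27 as m → ∞.
Convergence for |z − 8| · 27 < 1, i.e. |z − 8| < 1/27. So R = 1/27.

R = 1/27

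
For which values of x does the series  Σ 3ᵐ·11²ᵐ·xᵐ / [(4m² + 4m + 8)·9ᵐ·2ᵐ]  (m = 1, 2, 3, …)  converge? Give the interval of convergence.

By the ratio test, |a_{m+1}/a_m| = [(4m² + 4m + 8)/(4(m+1)² + 4(m+1) + 8)] · 3·121/(9·2) → 121/6.
Convergence for |x| · 121/6 < 1, i.e. |x| < 6/121. So R = 6/121.
When x = 6/121, the series is dominated by a constant times Σ 1/m², which converges (p = 2 > 1).
When x = -6/121, absolute convergence follows by limit comparison with Σ 1/m².

[-6/121, 6/121]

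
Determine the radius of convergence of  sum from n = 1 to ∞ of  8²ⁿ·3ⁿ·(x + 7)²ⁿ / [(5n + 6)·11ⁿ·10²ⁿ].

By the ratio test, |a_{n+1}/a_n| = [(5n + 6)/(5(n+1) + 6)] · 64·3/(11·100) → 48/275.
Since the exponent of (x + 7) increases by 2 each term, convergence requires |x + 7|² < 275/48, hence R = 5√33/12.

R = 5√33/12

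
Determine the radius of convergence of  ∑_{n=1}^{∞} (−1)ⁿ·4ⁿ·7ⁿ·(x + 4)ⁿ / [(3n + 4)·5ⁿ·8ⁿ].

R = 10/7

Apply the ratio test: |a_{n+1}| / |a_n| = [(3n + 4)/(3(n+1) + 4)] · 4·7/(5·8), which tends to 7/10 as n → ∞.
Convergence for |x + 4| · 7/10 < 1, i.e. |x + 4| < 10/7. So R = 10/7.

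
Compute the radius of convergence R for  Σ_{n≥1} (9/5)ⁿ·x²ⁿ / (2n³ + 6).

R = √5/3

Apply the ratio test: |a_{n+1}| / |a_n| = [(2n³ + 6)/(2(n+1)³ + 6)] · 9/5, which tends to 9/5 as n → ∞.
Since the exponent of x increases by 2 each term, convergence requires |x|² < 5/9, hence R = √5/3.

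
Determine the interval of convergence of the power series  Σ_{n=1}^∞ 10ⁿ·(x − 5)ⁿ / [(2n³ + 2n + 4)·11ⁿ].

The ratio of consecutive coefficients is [(2n³ + 2n + 4)/(2(n+1)³ + 2(n+1) + 4)] · 10/11 → 10/11.
Hence the series converges for |x − 5| < 1/(10/11) = 11/10, so the radius of convergence is 11/10.
Check x = 61/10: the series is dominated by a constant times Σ 1/n³, which converges (p = 3 > 1).
At x = 39/10: absolute convergence follows by limit comparison with Σ 1/n³.

[39/10, 61/10]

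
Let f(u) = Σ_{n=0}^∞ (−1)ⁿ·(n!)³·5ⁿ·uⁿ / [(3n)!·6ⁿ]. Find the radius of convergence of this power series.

By the ratio test, |a_{n+1}/a_n| = (n+1)³/[(3n+1)·(3n+2)·(3n+3)] · 5/6 → 5/162.
Convergence for |u| · 5/162 < 1, i.e. |u| < 162/5. So R = 162/5.

R = 162/5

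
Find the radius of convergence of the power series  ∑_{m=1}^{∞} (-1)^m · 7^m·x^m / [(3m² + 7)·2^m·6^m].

By the ratio test, |a_{m+1}/a_m| = [(3m² + 7)/(3(m+1)² + 7)] · 7/(2·6) → 7/12.
Hence the series converges for |x| < 1/(7/12) = 12/7, so the radius of convergence is 12/7.

R = 12/7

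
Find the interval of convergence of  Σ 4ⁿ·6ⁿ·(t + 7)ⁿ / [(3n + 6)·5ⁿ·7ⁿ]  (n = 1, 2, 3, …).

[-203/24, -133/24)

By the ratio test, |a_{n+1}/a_n| = [(3n + 6)/(3(n+1) + 6)] · 4·6/(5·7) → 24/35.
Hence the series converges for |t + 7| < 1/(24/35) = 35/24, so the radius of convergence is 35/24.
Endpoint t = -133/24: the terms are asymptotic to a nonzero constant times 1/n, so the series diverges by limit comparison with Σ 1/n.
When t = -203/24, the terms alternate in sign and decrease monotonically to 0 in absolute value (size ~ c/n), so the alternating series test gives convergence.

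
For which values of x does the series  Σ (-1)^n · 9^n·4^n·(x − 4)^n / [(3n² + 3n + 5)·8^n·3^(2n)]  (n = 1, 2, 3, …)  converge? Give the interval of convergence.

Apply the ratio test: |a_{n+1}| / |a_n| = [(3n² + 3n + 5)/(3(n+1)² + 3(n+1) + 5)] · 9·4/(8·9), which tends to 1/2 as n → ∞.
Thus R = 1/(1/2) = 2.
When x = 6, the series is dominated by a constant times Σ 1/n², which converges (p = 2 > 1).
Check x = 2: the terms are on the order of 1/n², so the series converges absolutely by comparison with the p-series (p = 2 > 1).

[2, 6]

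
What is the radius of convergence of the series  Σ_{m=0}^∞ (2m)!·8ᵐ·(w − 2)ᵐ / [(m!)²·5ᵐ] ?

The ratio of consecutive coefficients is (2m+1)·(2m+2)/(m+1)² · 8/5 → 32/5.
Thus R = 1/(32/5) = 5/32.

R = 5/32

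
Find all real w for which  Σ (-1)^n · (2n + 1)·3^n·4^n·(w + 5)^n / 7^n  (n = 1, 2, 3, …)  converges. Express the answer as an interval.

(-67/12, -53/12)

By the ratio test, |a_{n+1}/a_n| = [(2(n+1) + 1)/(2n + 1)] · 3·4/7 → 12/7.
Hence the series converges for |w + 5| < 1/(12/7) = 7/12, so the radius of convergence is 7/12.
At w = -53/12: the terms have absolute value of order n, which does not tend to 0, so the series diverges by the divergence test.
Check w = -67/12: the terms have absolute value of order n, which does not tend to 0, so the series diverges by the divergence test.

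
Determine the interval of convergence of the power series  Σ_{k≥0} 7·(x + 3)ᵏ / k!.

(−∞, ∞)

Apply the ratio test: |a_{k+1}| / |a_k| = 7/7 · 1/(k+1), which tends to 0 as k → ∞.
The ratio tends to 0 regardless of x, hence R = ∞.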